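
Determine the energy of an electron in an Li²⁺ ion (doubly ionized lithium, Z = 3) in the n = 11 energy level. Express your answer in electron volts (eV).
-1.012 eV

The energy levels of a hydrogen-like atom are given by:
E_n = -13.6057 Z² / n² eV  (with Z = 3 for Li²⁺)

For n = 11:
E_11 = -13.6057 × 3² / 11²
E_11 = -13.6057 × 9 / 121
E_11 = -1.012 eV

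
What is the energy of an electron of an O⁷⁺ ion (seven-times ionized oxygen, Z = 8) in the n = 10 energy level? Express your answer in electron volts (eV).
-8.7076 eV

The energy levels of a hydrogen-like atom are given by:
E_n = -13.6057 Z² / n² eV  (with Z = 8 for O⁷⁺)

For n = 10:
E_10 = -13.6057 × 8² / 10²
E_10 = -13.6057 × 64 / 100
E_10 = -8.7076 eV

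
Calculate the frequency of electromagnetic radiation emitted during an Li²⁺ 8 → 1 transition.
2.91460e+16 Hz

First, find the transition energy:
E_8 = -13.6057 × 3² / 8² = -1.913302 eV
E_1 = -13.6057 × 3² / 1² = -122.451300 eV
|ΔE| = |E_1 - E_8| = 120.537998 eV

Convert to Joules: E = 120.537998 eV × (1.602177 × 10⁻¹⁹ J/eV) = 1.9312321e-17 J

Using E = hf:
f = E/h = 1.9312321e-17 J / (6.62607 × 10⁻³⁴ J·s)
f = 2.91460e+16 Hz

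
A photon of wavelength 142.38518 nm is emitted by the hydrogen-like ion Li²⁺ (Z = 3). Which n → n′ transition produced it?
n = 5 → n = 3

First, find the photon energy from the wavelength (hc = 1239.84 eV·nm):
E = hc/λ = 1239.84 eV·nm / 142.38518 nm = 8.7076478 eV

The energy levels of Li²⁺ satisfy E_n = -13.6057 × 3² / n² eV, so an emission n_i → n_f releases
ΔE = 13.6057 × 3² × (1/n_f² − 1/n_i²) eV.

Setting ΔE equal to the photon energy:
1/n_f² − 1/n_i² = 8.7076478 / (13.6057 × 3²) = 0.071111109

Since 1/n_i² must be positive, we need 1/n_f² > 0.071111109, i.e. n_f ≤ 3. For each allowed n_f, solve n_i = (1/n_f² − 0.071111109)^(−1/2) and check whether it is a whole number:
  n_f = 1: 1/n_i² = 1.000000000 − 0.071111109 = 0.928888891 → n_i = 1.038  (not an integer) ✗
  n_f = 2: 1/n_i² = 0.250000000 − 0.071111109 = 0.178888891 → n_i = 2.364  (not an integer) ✗
  n_f = 3: 1/n_i² = 0.111111111 − 0.071111109 = 0.040000002 → n_i = 5.000  → integer, n_i = 5 ✓

Only n_f = 3 gives an integer upper level, n_i = 5.

The transition is from n = 5 to n = 3 (emission).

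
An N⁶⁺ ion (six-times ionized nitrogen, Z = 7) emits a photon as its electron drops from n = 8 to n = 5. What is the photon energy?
16.250308 eV

The energy levels are E_n = -13.6057 Z² eV / n².

Energy at n = 8: E_8 = -13.6057 × 7² / 8² = -10.416864063 eV
Energy at n = 5: E_5 = -13.6057 × 7² / 5² = -26.667172000 eV

For emission (electron falling to lower state), the photon energy is:
E_photon = E_8 - E_5 = |-10.416864063 - (-26.667172000)|
E_photon = 16.250308 eV

This energy is carried away by the emitted photon.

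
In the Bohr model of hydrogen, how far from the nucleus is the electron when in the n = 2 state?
0.21167 nm (or 2.11671 Å)

The Bohr radius formula is:
r_n = n² a₀ / Z

where a₀ = 0.05291772 nm is the Bohr radius.

For H (Z = 1) at n = 2:
r_2 = 2² × 0.05291772 nm / 1
r_2 = 4 × 0.05291772 nm / 1
r_2 = 0.211671 nm / 1
r_2 = 0.21167 nm

The electron orbits at approximately 0.21167 nm from the nucleus.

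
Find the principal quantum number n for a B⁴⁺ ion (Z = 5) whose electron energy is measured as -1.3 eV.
n = 16

The exact energy levels follow E_n = -13.6057 Z² / n² eV with Z = 5.

The measured value (-1.3 eV) is reported to only 2 significant figures, so we must test candidate n values and see which one matches to that precision.

Candidate energies:
  n = 14:  E = -13.6057 × 5² / 14² = -1.73542 eV
  n = 15:  E = -13.6057 × 5² / 15² = -1.51174 eV
  n = 16:  E = -13.6057 × 5² / 16² = -1.32868 eV  ← matches
  n = 17:  E = -13.6057 × 5² / 17² = -1.17696 eV
  n = 18:  E = -13.6057 × 5² / 18² = -1.04982 eV

Checking against the measurement of -1.3 eV (2 sig figs), only n = 16 agrees:
E_16 = -1.32868 eV, which rounds to -1.3 eV ✓

Therefore n = 16.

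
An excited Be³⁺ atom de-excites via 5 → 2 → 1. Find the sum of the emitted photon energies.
208.9836 eV

The energy levels of Be³⁺ are E_n = -13.6057 × 4² / n² eV.

First transition (5 → 2):
ΔE₁ = |E_2 - E_5|
ΔE₁ = |-54.4228000000 - (-8.7076480000)| = 45.7151520 eV

Second transition (2 → 1):
ΔE₂ = |E_1 - E_2|
ΔE₂ = |-217.6912000000 - (-54.4228000000)| = 163.2684000 eV

Total energy released:
E_total = ΔE₁ + ΔE₂ = 45.7151520 + 163.2684000 = 208.9836 eV

Note: This equals the direct transition 5 → 1: 208.9836 eV ✓
Energy is conserved regardless of the path taken.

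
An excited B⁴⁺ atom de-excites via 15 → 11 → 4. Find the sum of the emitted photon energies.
19.7472 eV

The energy levels of B⁴⁺ are E_n = -13.6057 × 5² / n² eV.

First transition (15 → 11):
ΔE₁ = |E_11 - E_15|
ΔE₁ = |-2.8110950413 - (-1.5117444444)| = 1.2993506 eV

Second transition (11 → 4):
ΔE₂ = |E_4 - E_11|
ΔE₂ = |-21.2589062500 - (-2.8110950413)| = 18.4478112 eV

Total energy released:
E_total = ΔE₁ + ΔE₂ = 1.2993506 + 18.4478112 = 19.7472 eV

Note: This equals the direct transition 15 → 4: 19.7472 eV ✓
Energy is conserved regardless of the path taken.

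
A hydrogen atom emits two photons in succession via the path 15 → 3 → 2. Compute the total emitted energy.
3.341 eV

The energy levels of hydrogen are E_n = -13.6057 / n² eV.

First transition (15 → 3):
ΔE₁ = |E_3 - E_15|
ΔE₁ = |-1.511744444 - (-0.060469778)| = 1.451275 eV

Second transition (3 → 2):
ΔE₂ = |E_2 - E_3|
ΔE₂ = |-3.401425000 - (-1.511744444)| = 1.889681 eV

Total energy released:
E_total = ΔE₁ + ΔE₂ = 1.451275 + 1.889681 = 3.341 eV

Note: This equals the direct transition 15 → 2: 3.341 eV ✓
Energy is conserved regardless of the path taken.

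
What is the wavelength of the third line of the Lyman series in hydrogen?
97.202 nm

The lines of a series are numbered from the longest wavelength (smallest ΔE) outward; the third line is the transition from n = n_f + 3 to n_f.
The Lyman series has all transitions ending at n_f = 1.

For H, the third line (γ-line) is the jump from n = 4 to n = 1:
E_4 = -13.6057 / 4² = -0.85036 eV
E_1 = -13.6057 / 1² = -13.60570 eV
ΔE = E_4 - E_1 = 12.75534 eV

λ = hc/E = 1239.84 eV·nm / 12.75534 eV
λ = 97.202 nm

This is the γ-line of the Lyman series in H.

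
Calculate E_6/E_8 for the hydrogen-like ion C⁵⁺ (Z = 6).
1.78

Using E_n = -13.6057 Z² / n² eV with Z = 6:

E_6 = -13.6057 × 6² / 6² = -489.8052 / 36 = -13.60570000 eV
E_8 = -13.6057 × 6² / 8² = -489.8052 / 64 = -7.65320625 eV

The ratio is:
E_6/E_8 = (-13.60570000) / (-7.65320625)
E_6/E_8 = (-489.8052/36) / (-489.8052/64)
E_6/E_8 = 64/36
E_6/E_8 = 1.78
(Note: the Z² factors cancel in the ratio.)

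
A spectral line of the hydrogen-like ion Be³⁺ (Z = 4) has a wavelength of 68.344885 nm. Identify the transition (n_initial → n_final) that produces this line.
n = 6 → n = 3

First, find the photon energy from the wavelength (hc = 1239.84 eV·nm):
E = hc/λ = 1239.84 eV·nm / 68.344885 nm = 18.140933 eV

The energy levels of Be³⁺ satisfy E_n = -13.6057 × 4² / n² eV, so an emission n_i → n_f releases
ΔE = 13.6057 × 4² × (1/n_f² − 1/n_i²) eV.

Setting ΔE equal to the photon energy:
1/n_f² − 1/n_i² = 18.140933 / (13.6057 × 4²) = 0.083333332

Since 1/n_i² must be positive, we need 1/n_f² > 0.083333332, i.e. n_f ≤ 3. For each allowed n_f, solve n_i = (1/n_f² − 0.083333332)^(−1/2) and check whether it is a whole number:
  n_f = 1: 1/n_i² = 1.000000000 − 0.083333332 = 0.916666668 → n_i = 1.044  (not an integer) ✗
  n_f = 2: 1/n_i² = 0.250000000 − 0.083333332 = 0.166666668 → n_i = 2.449  (not an integer) ✗
  n_f = 3: 1/n_i² = 0.111111111 − 0.083333332 = 0.027777779 → n_i = 6.000  → integer, n_i = 6 ✓

Only n_f = 3 gives an integer upper level, n_i = 6.

The transition is from n = 6 to n = 3 (emission).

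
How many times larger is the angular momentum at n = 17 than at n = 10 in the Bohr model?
1.70000

In the Bohr model, L_n = nℏ, so the ratio is purely the ratio of quantum numbers:

L_17/L_10 = 17ℏ / 10ℏ = 17/10 = 1.70000

The angular momentum scales linearly with n.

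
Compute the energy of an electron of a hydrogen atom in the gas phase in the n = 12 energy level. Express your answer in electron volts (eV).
-0.094 eV

The energy levels of a hydrogen-like atom are given by:
E_n = -13.6057 eV / n²

For n = 12:
E_12 = -13.6057 eV / 12²
E_12 = -13.6057 eV / 144
E_12 = -0.094 eV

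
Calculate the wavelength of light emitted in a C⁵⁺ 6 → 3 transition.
30.375504 nm

First, find the transition energy using E_n = -13.6057 Z² / n² eV:
E_6 = -13.6057 × 6² / 6² = -13.60570000 eV
E_3 = -13.6057 × 6² / 3² = -54.42280000 eV

Photon energy: |ΔE| = |E_3 - E_6| = 40.81710000 eV

Convert to wavelength using E = hc/λ with hc = 1239.84 eV·nm:
λ = hc/E = 1239.84 eV·nm / 40.81710000 eV
λ = 30.375504 nm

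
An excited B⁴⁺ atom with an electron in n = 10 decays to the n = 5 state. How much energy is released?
10.204 eV

The energy levels are E_n = -13.6057 Z² eV / n².

Energy at n = 10: E_10 = -13.6057 × 5² / 10² = -3.401425 eV
Energy at n = 5: E_5 = -13.6057 × 5² / 5² = -13.605700 eV

For emission (electron falling to lower state), the photon energy is:
E_photon = E_10 - E_5 = |-3.401425 - (-13.605700)|
E_photon = 10.204 eV

This energy is carried away by the emitted photon.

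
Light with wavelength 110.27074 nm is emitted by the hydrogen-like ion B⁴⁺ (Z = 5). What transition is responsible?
n = 12 → n = 5

First, find the photon energy from the wavelength (hc = 1239.84 eV·nm):
E = hc/λ = 1239.84 eV·nm / 110.27074 nm = 11.243599 eV

The energy levels of B⁴⁺ satisfy E_n = -13.6057 × 5² / n² eV, so an emission n_i → n_f releases
ΔE = 13.6057 × 5² × (1/n_f² − 1/n_i²) eV.

Setting ΔE equal to the photon energy:
1/n_f² − 1/n_i² = 11.243599 / (13.6057 × 5²) = 0.033055555

Since 1/n_i² must be positive, we need 1/n_f² > 0.033055555, i.e. n_f ≤ 5. For each allowed n_f, solve n_i = (1/n_f² − 0.033055555)^(−1/2) and check whether it is a whole number:
  n_f = 1: 1/n_i² = 1.000000000 − 0.033055555 = 0.966944445 → n_i = 1.017  (not an integer) ✗
  n_f = 2: 1/n_i² = 0.250000000 − 0.033055555 = 0.216944445 → n_i = 2.147  (not an integer) ✗
  n_f = 3: 1/n_i² = 0.111111111 − 0.033055555 = 0.078055556 → n_i = 3.579  (not an integer) ✗
  n_f = 4: 1/n_i² = 0.062500000 − 0.033055555 = 0.029444445 → n_i = 5.828  (not an integer) ✗
  n_f = 5: 1/n_i² = 0.040000000 − 0.033055555 = 0.006944445 → n_i = 12.000  → integer, n_i = 12 ✓

Only n_f = 5 gives an integer upper level, n_i = 12.

The transition is from n = 12 to n = 5 (emission).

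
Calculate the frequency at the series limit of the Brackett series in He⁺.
8.22e+14 Hz

The series limit corresponds to the transition from n = ∞ to n = 4.
This is the highest energy (shortest wavelength) transition in the Brackett series.

E_∞ = 0 eV
E_4 = -13.6057 × 2² / 4² = -3.40142500 eV

Energy at series limit:
ΔE = E_∞ - E_4 = 0 - (-3.40142500) = 3.40142500 eV
E = 3.40142500 eV × (1.602177 × 10⁻¹⁹ J/eV) = 5.4497e-19 J
f = E/h = 5.4497e-19 J / (6.62607 × 10⁻³⁴ J·s) = 8.22e+14 Hz

This energy equals the ionization energy from the n = 4 state of He⁺.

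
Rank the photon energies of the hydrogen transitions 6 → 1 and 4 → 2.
6 → 1

Calculate the energy for each transition:

Transition 6 → 1:
ΔE₁ = |E_1 - E_6| = |-13.6057/1² - (-13.6057/6²)|
ΔE₁ = |-13.605700000000 - (-0.377936111111)| = 13.227763889 eV

Transition 4 → 2:
ΔE₂ = |E_2 - E_4| = |-13.6057/2² - (-13.6057/4²)|
ΔE₂ = |-3.401425000000 - (-0.850356250000)| = 2.551068750 eV

Since 13.227763889 eV > 2.551068750 eV, the transition 6 → 1 emits the more energetic photon.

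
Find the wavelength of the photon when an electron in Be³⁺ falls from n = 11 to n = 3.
55.377663 nm

First, find the transition energy using E_n = -13.6057 Z² / n² eV:
E_11 = -13.6057 × 4² / 11² = -1.79910083 eV
E_3 = -13.6057 × 4² / 3² = -24.18791111 eV

Photon energy: |ΔE| = |E_3 - E_11| = 22.38881028 eV

Convert to wavelength using E = hc/λ with hc = 1239.84 eV·nm:
λ = hc/E = 1239.84 eV·nm / 22.38881028 eV
λ = 55.377663 nm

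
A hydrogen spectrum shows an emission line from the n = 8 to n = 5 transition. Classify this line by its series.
Pfund series

The spectral series in hydrogen are named based on the final (lower) energy level:
- Lyman series: n_final = 1 (ultraviolet)
- Balmer series: n_final = 2 (visible/near-UV)
- Paschen series: n_final = 3 (infrared)
- Brackett series: n_final = 4 (infrared)
- Pfund series: n_final = 5 (far infrared)

Since this transition ends at n = 5, it belongs to the Pfund series.

For reference, this 8 → 5 line has photon energy
ΔE = 13.6057 eV × (1/5² - 1/8²) = 0.3316389375 eV,
corresponding to wavelength λ = hc/ΔE = 1239.84 eV·nm / 0.3316389375 eV = 3738.5236 nm in the far infrared region.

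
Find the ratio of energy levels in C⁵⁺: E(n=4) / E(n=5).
1.5625

Using E_n = -13.6057 Z² / n² eV with Z = 6:

E_4 = -13.6057 × 6² / 4² = -489.8052 / 16 = -30.61282500 eV
E_5 = -13.6057 × 6² / 5² = -489.8052 / 25 = -19.59220800 eV

The ratio is:
E_4/E_5 = (-30.61282500) / (-19.59220800)
E_4/E_5 = (-489.8052/16) / (-489.8052/25)
E_4/E_5 = 25/16
E_4/E_5 = 1.5625
(Note: the Z² factors cancel in the ratio.)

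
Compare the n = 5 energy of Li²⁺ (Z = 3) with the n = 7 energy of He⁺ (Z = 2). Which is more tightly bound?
Li²⁺ at n = 5 (E = -4.89805 eV)

Using E_n = -13.6057 Z² / n² eV:

Li²⁺ (Z = 3) at n = 5:
E = -13.6057 × 3² / 5² = -13.6057 × 9 / 25 = -4.89805200 eV

He⁺ (Z = 2) at n = 7:
E = -13.6057 × 2² / 7² = -13.6057 × 4 / 49 = -1.11066939 eV

Since -4.89805200 eV < -1.11066939 eV,
Li²⁺ at n = 5 is more tightly bound (requires more energy to ionize).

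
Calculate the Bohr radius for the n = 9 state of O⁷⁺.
0.5358 nm (or 5.3579 Å)

The Bohr radius formula is:
r_n = n² a₀ / Z

where a₀ = 0.0529177 nm is the Bohr radius.

For O⁷⁺ (Z = 8) at n = 9:
r_9 = 9² × 0.0529177 nm / 8
r_9 = 81 × 0.0529177 nm / 8
r_9 = 4.28633 nm / 8
r_9 = 0.5358 nm

The electron orbits at approximately 0.5358 nm from the nucleus.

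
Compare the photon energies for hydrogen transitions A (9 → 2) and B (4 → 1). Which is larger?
4 → 1

Calculate the energy for each transition:

Transition 9 → 2:
ΔE₁ = |E_2 - E_9| = |-13.6057/2² - (-13.6057/9²)|
ΔE₁ = |-3.40142500000 - (-0.16797160494)| = 3.23345340 eV

Transition 4 → 1:
ΔE₂ = |E_1 - E_4| = |-13.6057/1² - (-13.6057/4²)|
ΔE₂ = |-13.60570000000 - (-0.85035625000)| = 12.75534375 eV

Since 12.75534375 eV > 3.23345340 eV, the transition 4 → 1 emits the more energetic photon.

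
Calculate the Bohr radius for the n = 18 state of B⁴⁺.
3.4291 nm (or 34.2907 Å)

The Bohr radius formula is:
r_n = n² a₀ / Z

where a₀ = 0.0529177 nm is the Bohr radius.

For B⁴⁺ (Z = 5) at n = 18:
r_18 = 18² × 0.0529177 nm / 5
r_18 = 324 × 0.0529177 nm / 5
r_18 = 17.14533 nm / 5
r_18 = 3.4291 nm

The electron orbits at approximately 3.4291 nm from the nucleus.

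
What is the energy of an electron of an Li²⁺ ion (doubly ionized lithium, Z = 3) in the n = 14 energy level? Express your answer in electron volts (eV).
-0.6248 eV

The energy levels of a hydrogen-like atom are given by:
E_n = -13.6057 Z² / n² eV  (with Z = 3 for Li²⁺)

For n = 14:
E_14 = -13.6057 × 3² / 14²
E_14 = -13.6057 × 9 / 196
E_14 = -0.6248 eV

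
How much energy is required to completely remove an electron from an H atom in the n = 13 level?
0.08 eV

The ionization energy is the energy needed to remove the electron completely (n → ∞).

For hydrogen, E_n = -13.6057 eV / n².

At n = 13: E_13 = -13.6057 / 13² = -0.08051 eV
At n = ∞: E_∞ = 0 eV

Ionization energy = E_∞ - E_13 = 0 - (-0.08051) = 0.08051 eV
Ionization energy ≈ 0.08 eV

This is also called the binding energy of the electron in state n = 13.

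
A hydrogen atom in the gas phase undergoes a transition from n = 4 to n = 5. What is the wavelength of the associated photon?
4050.067 nm

First, find the transition energy using E_n = -13.6057 / n² eV:
E_4 = -13.6057 / 4² = -0.850356250 eV
E_5 = -13.6057 / 5² = -0.544228000 eV

Photon energy: |ΔE| = |E_5 - E_4| = 0.306128250 eV

Convert to wavelength using E = hc/λ with hc = 1239.84 eV·nm:
λ = hc/E = 1239.84 eV·nm / 0.306128250 eV
λ = 4050.067 nm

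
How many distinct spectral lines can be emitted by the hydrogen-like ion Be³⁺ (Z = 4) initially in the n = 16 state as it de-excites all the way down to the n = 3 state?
91

The electron can occupy levels n = 3, 4, ..., 16 during de-excitation — that is m = 16 - 3 + 1 = 14 distinct levels.

The number of distinct spectral lines equals the number of ways to choose 2 of these m levels (each pair gives one possible emission transition):

Number of lines = m(m-1)/2 = 14×13/2 = 91

These correspond to all possible transitions between the 14 levels:
16 → 15, 16 → 14, 16 → 13, 16 → 12, 16 → 11, 16 → 10, 16 → 9, 16 → 8...

Each transition produces a photon with a unique energy (and thus wavelength). This count does not depend on Z.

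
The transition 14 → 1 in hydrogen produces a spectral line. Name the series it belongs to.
Lyman series

The spectral series in hydrogen are named based on the final (lower) energy level:
- Lyman series: n_final = 1 (ultraviolet)
- Balmer series: n_final = 2 (visible/near-UV)
- Paschen series: n_final = 3 (infrared)
- Brackett series: n_final = 4 (infrared)
- Pfund series: n_final = 5 (far infrared)

Since this transition ends at n = 1, it belongs to the Lyman series.

For reference, this 14 → 1 line has photon energy
ΔE = 13.6057 eV × (1/1² - 1/14²) = 13.53628 eV,
corresponding to wavelength λ = hc/ΔE = 1239.84 eV·nm / 13.53628 eV = 91.594 nm in the ultraviolet region.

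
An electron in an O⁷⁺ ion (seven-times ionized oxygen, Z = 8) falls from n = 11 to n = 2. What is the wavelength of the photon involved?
5.89012 nm

First, find the transition energy using E_n = -13.6057 Z² / n² eV:
E_11 = -13.6057 × 8² / 11² = -7.1964033 eV
E_2 = -13.6057 × 8² / 2² = -217.6912000 eV

Photon energy: |ΔE| = |E_2 - E_11| = 210.4947967 eV

Convert to wavelength using E = hc/λ with hc = 1239.84 eV·nm:
λ = hc/E = 1239.84 eV·nm / 210.4947967 eV
λ = 5.89012 nm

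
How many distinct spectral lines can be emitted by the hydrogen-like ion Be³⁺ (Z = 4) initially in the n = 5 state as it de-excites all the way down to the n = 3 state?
3

The electron can occupy levels n = 3, 4, ..., 5 during de-excitation — that is m = 5 - 3 + 1 = 3 distinct levels.

The number of distinct spectral lines equals the number of ways to choose 2 of these m levels (each pair gives one possible emission transition):

Number of lines = m(m-1)/2 = 3×2/2 = 3

These correspond to all possible transitions between the 3 levels:
5 → 4, 5 → 3, 4 → 3

Each transition produces a photon with a unique energy (and thus wavelength). This count does not depend on Z.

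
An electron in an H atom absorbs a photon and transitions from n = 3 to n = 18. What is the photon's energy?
1.46975 eV

The energy levels of a hydrogen-like atom are E_n = -13.6057 eV / n².

Energy at n = 3: E_3 = -13.6057 / 3² = -1.51174444 eV
Energy at n = 18: E_18 = -13.6057 / 18² = -0.04199290 eV

The excitation energy is the difference:
ΔE = E_18 - E_3
ΔE = -0.04199290 - (-1.51174444)
ΔE = 1.46975 eV

Since this is positive, energy must be absorbed (photon absorption).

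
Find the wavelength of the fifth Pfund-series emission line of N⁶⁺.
61.990825 nm

The lines of a series are numbered from the longest wavelength (smallest ΔE) outward; the fifth line is the transition from n = n_f + 5 to n_f.
The Pfund series has all transitions ending at n_f = 5.

For N⁶⁺ (Z = 7), the fifth line (ε-line) is the jump from n = 10 to n = 5:
E_10 = -13.6057 × 7² / 10² = -6.66679300 eV
E_5 = -13.6057 × 7² / 5² = -26.66717200 eV
ΔE = E_10 - E_5 = 20.00037900 eV

λ = hc/E = 1239.84 eV·nm / 20.00037900 eV
λ = 61.990825 nm

This is the ε-line of the Pfund series in N⁶⁺.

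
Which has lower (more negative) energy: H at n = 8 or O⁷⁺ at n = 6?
O⁷⁺ at n = 6 (E = -24.188 eV)

Using E_n = -13.6057 Z² / n² eV:

H (Z = 1) at n = 8:
E = -13.6057 × 1² / 8² = -13.6057 × 1 / 64 = -0.212589 eV

O⁷⁺ (Z = 8) at n = 6:
E = -13.6057 × 8² / 6² = -13.6057 × 64 / 36 = -24.187911 eV

Since -24.187911 eV < -0.212589 eV,
O⁷⁺ at n = 6 is more tightly bound (requires more energy to ionize).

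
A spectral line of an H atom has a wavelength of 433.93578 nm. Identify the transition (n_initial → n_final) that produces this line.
n = 5 → n = 2

First, find the photon energy from the wavelength (hc = 1239.84 eV·nm):
E = hc/λ = 1239.84 eV·nm / 433.93578 nm = 2.8571970 eV

The energy levels of hydrogen satisfy E_n = -13.6057 / n² eV, so an emission n_i → n_f releases
ΔE = 13.6057 × (1/n_f² − 1/n_i²) eV.

Setting ΔE equal to the photon energy:
1/n_f² − 1/n_i² = 2.8571970 / 13.6057 = 0.21000000

Since 1/n_i² must be positive, we need 1/n_f² > 0.21000000, i.e. n_f ≤ 2. For each allowed n_f, solve n_i = (1/n_f² − 0.21000000)^(−1/2) and check whether it is a whole number:
  n_f = 1: 1/n_i² = 1.00000000 − 0.21000000 = 0.79000000 → n_i = 1.125  (not an integer) ✗
  n_f = 2: 1/n_i² = 0.25000000 − 0.21000000 = 0.04000000 → n_i = 5.000  → integer, n_i = 5 ✓

Only n_f = 2 gives an integer upper level, n_i = 5.

The transition is from n = 5 to n = 2 (emission).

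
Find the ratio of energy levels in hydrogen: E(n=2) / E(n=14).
49.00000

Using E_n = -13.6057 Z² / n² eV with Z = 1:

E_2 = -13.6057 / 2² = -13.6057 / 4 = -3.40142500000 eV
E_14 = -13.6057 / 14² = -13.6057 / 196 = -0.06941683673 eV

The ratio is:
E_2/E_14 = (-3.40142500000) / (-0.06941683673)
E_2/E_14 = (-13.6057/4) / (-13.6057/196)
E_2/E_14 = 196/4
E_2/E_14 = 49.00000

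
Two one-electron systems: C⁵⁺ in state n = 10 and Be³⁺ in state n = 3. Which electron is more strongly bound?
Be³⁺ at n = 3 (E = -24.19 eV)

Using E_n = -13.6057 Z² / n² eV:

C⁵⁺ (Z = 6) at n = 10:
E = -13.6057 × 6² / 10² = -13.6057 × 36 / 100 = -4.89805 eV

Be³⁺ (Z = 4) at n = 3:
E = -13.6057 × 4² / 3² = -13.6057 × 16 / 9 = -24.18791 eV

Since -24.18791 eV < -4.89805 eV,
Be³⁺ at n = 3 is more tightly bound (requires more energy to ionize).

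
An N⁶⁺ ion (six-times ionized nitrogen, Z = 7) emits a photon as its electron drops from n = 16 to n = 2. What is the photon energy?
164.07 eV

The energy levels are E_n = -13.6057 Z² eV / n².

Energy at n = 16: E_16 = -13.6057 × 7² / 16² = -2.60422 eV
Energy at n = 2: E_2 = -13.6057 × 7² / 2² = -166.66983 eV

For emission (electron falling to lower state), the photon energy is:
E_photon = E_16 - E_2 = |-2.60422 - (-166.66983)|
E_photon = 164.07 eV

This energy is carried away by the emitted photon.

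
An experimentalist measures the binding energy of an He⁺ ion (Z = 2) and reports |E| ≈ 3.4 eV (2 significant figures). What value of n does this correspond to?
n = 4

The exact energy levels follow E_n = -13.6057 Z² / n² eV with Z = 2.

The measured value (-3.4 eV) is reported to only 2 significant figures, so we must test candidate n values and see which one matches to that precision.

Candidate energies:
  n = 2:  E = -13.6057 × 2² / 2² = -13.605700 eV
  n = 3:  E = -13.6057 × 2² / 3² = -6.046978 eV
  n = 4:  E = -13.6057 × 2² / 4² = -3.401425 eV  ← matches
  n = 5:  E = -13.6057 × 2² / 5² = -2.176912 eV
  n = 6:  E = -13.6057 × 2² / 6² = -1.511744 eV

Checking against the measurement of -3.4 eV (2 sig figs), only n = 4 agrees:
E_4 = -3.401425 eV, which rounds to -3.4 eV ✓

Therefore n = 4.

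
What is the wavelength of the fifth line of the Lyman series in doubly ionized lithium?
10.41 nm

The lines of a series are numbered from the longest wavelength (smallest ΔE) outward; the fifth line is the transition from n = n_f + 5 to n_f.
The Lyman series has all transitions ending at n_f = 1.

For Li²⁺ (Z = 3), the fifth line (ε-line) is the jump from n = 6 to n = 1:
E_6 = -13.6057 × 3² / 6² = -3.4014 eV
E_1 = -13.6057 × 3² / 1² = -122.4513 eV
ΔE = E_6 - E_1 = 119.0499 eV

λ = hc/E = 1239.84 eV·nm / 119.0499 eV
λ = 10.41 nm

This is the ε-line of the Lyman series in Li²⁺.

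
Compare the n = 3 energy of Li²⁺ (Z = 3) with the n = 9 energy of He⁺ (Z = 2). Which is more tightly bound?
Li²⁺ at n = 3 (E = -13.6057 eV)

Using E_n = -13.6057 Z² / n² eV:

Li²⁺ (Z = 3) at n = 3:
E = -13.6057 × 3² / 3² = -13.6057 × 9 / 9 = -13.6057000 eV

He⁺ (Z = 2) at n = 9:
E = -13.6057 × 2² / 9² = -13.6057 × 4 / 81 = -0.6718864 eV

Since -13.6057000 eV < -0.6718864 eV,
Li²⁺ at n = 3 is more tightly bound (requires more energy to ionize).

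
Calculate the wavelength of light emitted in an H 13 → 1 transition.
91.668933 nm

First, find the transition energy using E_n = -13.6057 / n² eV:
E_13 = -13.6057 / 13² = -0.08050710 eV
E_1 = -13.6057 / 1² = -13.60570000 eV

Photon energy: |ΔE| = |E_1 - E_13| = 13.52519290 eV

Convert to wavelength using E = hc/λ with hc = 1239.84 eV·nm:
λ = hc/E = 1239.84 eV·nm / 13.52519290 eV
λ = 91.668933 nm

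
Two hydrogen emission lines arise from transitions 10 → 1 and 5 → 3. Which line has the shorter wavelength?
10 → 1

Calculate the energy for each transition:

Transition 10 → 1:
ΔE₁ = |E_1 - E_10| = |-13.6057/1² - (-13.6057/10²)|
ΔE₁ = |-13.60570000 - (-0.13605700)| = 13.46964 eV

Transition 5 → 3:
ΔE₂ = |E_3 - E_5| = |-13.6057/3² - (-13.6057/5²)|
ΔE₂ = |-1.51174444 - (-0.54422800)| = 0.96752 eV

Since 13.46964 eV > 0.96752 eV, the transition 10 → 1 emits the more energetic photon.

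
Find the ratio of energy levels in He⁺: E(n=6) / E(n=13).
4.694444

Using E_n = -13.6057 Z² / n² eV with Z = 2:

E_6 = -13.6057 × 2² / 6² = -54.4228 / 36 = -1.511744444444 eV
E_13 = -13.6057 × 2² / 13² = -54.4228 / 169 = -0.322028402367 eV

The ratio is:
E_6/E_13 = (-1.511744444444) / (-0.322028402367)
E_6/E_13 = (-54.4228/36) / (-54.4228/169)
E_6/E_13 = 169/36
E_6/E_13 = 4.694444
(Note: the Z² factors cancel in the ratio.)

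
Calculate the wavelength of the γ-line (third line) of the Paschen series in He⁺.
273.38 nm

The lines of a series are numbered from the longest wavelength (smallest ΔE) outward; the third line is the transition from n = n_f + 3 to n_f.
The Paschen series has all transitions ending at n_f = 3.

For He⁺ (Z = 2), the third line (γ-line) is the jump from n = 6 to n = 3:
E_6 = -13.6057 × 2² / 6² = -1.511744 eV
E_3 = -13.6057 × 2² / 3² = -6.046978 eV
ΔE = E_6 - E_3 = 4.535234 eV

λ = hc/E = 1239.84 eV·nm / 4.535234 eV
λ = 273.38 nm

This is the γ-line of the Paschen series in He⁺.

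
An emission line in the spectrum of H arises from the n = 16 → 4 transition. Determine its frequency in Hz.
1.93e+14 Hz

First, find the transition energy:
E_16 = -13.6057 / 16² = -0.0531473 eV
E_4 = -13.6057 / 4² = -0.8503563 eV
|ΔE| = |E_4 - E_16| = 0.7972090 eV

Convert to Joules: E = 0.7972090 eV × (1.602177 × 10⁻¹⁹ J/eV) = 1.2773e-19 J

Using E = hf:
f = E/h = 1.2773e-19 J / (6.62607 × 10⁻³⁴ J·s)
f = 1.93e+14 Hz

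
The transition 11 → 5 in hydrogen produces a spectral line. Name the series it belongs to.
Pfund series

The spectral series in hydrogen are named based on the final (lower) energy level:
- Lyman series: n_final = 1 (ultraviolet)
- Balmer series: n_final = 2 (visible/near-UV)
- Paschen series: n_final = 3 (infrared)
- Brackett series: n_final = 4 (infrared)
- Pfund series: n_final = 5 (far infrared)

Since this transition ends at n = 5, it belongs to the Pfund series.

For reference, this 11 → 5 line has photon energy
ΔE = 13.6057 eV × (1/5² - 1/11²) = 0.43178420 eV,
corresponding to wavelength λ = hc/ΔE = 1239.84 eV·nm / 0.43178420 eV = 2871.43 nm in the far infrared region.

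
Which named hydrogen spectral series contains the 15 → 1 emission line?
Lyman series

The spectral series in hydrogen are named based on the final (lower) energy level:
- Lyman series: n_final = 1 (ultraviolet)
- Balmer series: n_final = 2 (visible/near-UV)
- Paschen series: n_final = 3 (infrared)
- Brackett series: n_final = 4 (infrared)
- Pfund series: n_final = 5 (far infrared)

Since this transition ends at n = 1, it belongs to the Lyman series.

For reference, this 15 → 1 line has photon energy
ΔE = 13.6057 eV × (1/1² - 1/15²) = 13.5452 eV,
corresponding to wavelength λ = hc/ΔE = 1239.84 eV·nm / 13.5452 eV = 91.53 nm in the ultraviolet region.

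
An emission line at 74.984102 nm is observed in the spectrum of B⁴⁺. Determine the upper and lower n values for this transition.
n = 4 → n = 3

First, find the photon energy from the wavelength (hc = 1239.84 eV·nm):
E = hc/λ = 1239.84 eV·nm / 74.984102 nm = 16.534705 eV

The energy levels of B⁴⁺ satisfy E_n = -13.6057 × 5² / n² eV, so an emission n_i → n_f releases
ΔE = 13.6057 × 5² × (1/n_f² − 1/n_i²) eV.

Setting ΔE equal to the photon energy:
1/n_f² − 1/n_i² = 16.534705 / (13.6057 × 5²) = 0.048611112

Since 1/n_i² must be positive, we need 1/n_f² > 0.048611112, i.e. n_f ≤ 4. For each allowed n_f, solve n_i = (1/n_f² − 0.048611112)^(−1/2) and check whether it is a whole number:
  n_f = 1: 1/n_i² = 1.000000000 − 0.048611112 = 0.951388888 → n_i = 1.025  (not an integer) ✗
  n_f = 2: 1/n_i² = 0.250000000 − 0.048611112 = 0.201388888 → n_i = 2.228  (not an integer) ✗
  n_f = 3: 1/n_i² = 0.111111111 − 0.048611112 = 0.062499999 → n_i = 4.000  → integer, n_i = 4 ✓
  n_f = 4: 1/n_i² = 0.062500000 − 0.048611112 = 0.013888888 → n_i = 8.485  (not an integer) ✗

Only n_f = 3 gives an integer upper level, n_i = 4.

The transition is from n = 4 to n = 3 (emission).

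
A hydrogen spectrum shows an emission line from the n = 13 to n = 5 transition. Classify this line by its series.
Pfund series

The spectral series in hydrogen are named based on the final (lower) energy level:
- Lyman series: n_final = 1 (ultraviolet)
- Balmer series: n_final = 2 (visible/near-UV)
- Paschen series: n_final = 3 (infrared)
- Brackett series: n_final = 4 (infrared)
- Pfund series: n_final = 5 (far infrared)

Since this transition ends at n = 5, it belongs to the Pfund series.

For reference, this 13 → 5 line has photon energy
ΔE = 13.6057 eV × (1/5² - 1/13²) = 0.463720899 eV,
corresponding to wavelength λ = hc/ΔE = 1239.84 eV·nm / 0.463720899 eV = 2673.677 nm in the far infrared region.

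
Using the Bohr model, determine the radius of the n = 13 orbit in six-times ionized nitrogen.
1.2776 nm (or 12.7758 Å)

The Bohr radius formula is:
r_n = n² a₀ / Z

where a₀ = 0.0529177 nm is the Bohr radius.

For N⁶⁺ (Z = 7) at n = 13:
r_13 = 13² × 0.0529177 nm / 7
r_13 = 169 × 0.0529177 nm / 7
r_13 = 8.94309 nm / 7
r_13 = 1.2776 nm

The electron orbits at approximately 1.2776 nm from the nucleus.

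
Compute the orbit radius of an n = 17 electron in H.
15.293221 nm (or 152.932214 Å)

The Bohr radius formula is:
r_n = n² a₀ / Z

where a₀ = 0.052917721 nm is the Bohr radius.

For H (Z = 1) at n = 17:
r_17 = 17² × 0.052917721 nm / 1
r_17 = 289 × 0.052917721 nm / 1
r_17 = 15.2932214 nm / 1
r_17 = 15.293221 nm

The electron orbits at approximately 15.293221 nm from the nucleus.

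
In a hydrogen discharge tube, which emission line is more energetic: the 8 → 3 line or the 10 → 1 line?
10 → 1

Calculate the energy for each transition:

Transition 8 → 3:
ΔE₁ = |E_3 - E_8| = |-13.6057/3² - (-13.6057/8²)|
ΔE₁ = |-1.511744444444 - (-0.212589062500)| = 1.299155382 eV

Transition 10 → 1:
ΔE₂ = |E_1 - E_10| = |-13.6057/1² - (-13.6057/10²)|
ΔE₂ = |-13.605700000000 - (-0.136057000000)| = 13.469643000 eV

Since 13.469643000 eV > 1.299155382 eV, the transition 10 → 1 emits the more energetic photon.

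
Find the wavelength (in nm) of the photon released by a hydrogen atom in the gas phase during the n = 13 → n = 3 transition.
866.27142 nm

First, find the transition energy using E_n = -13.6057 / n² eV:
E_13 = -13.6057 / 13² = -0.080507101 eV
E_3 = -13.6057 / 3² = -1.511744444 eV

Photon energy: |ΔE| = |E_3 - E_13| = 1.431237343 eV

Convert to wavelength using E = hc/λ with hc = 1239.84 eV·nm:
λ = hc/E = 1239.84 eV·nm / 1.431237343 eV
λ = 866.27142 nm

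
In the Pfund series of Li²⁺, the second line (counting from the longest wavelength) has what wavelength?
516.80546 nm

The lines of a series are numbered from the longest wavelength (smallest ΔE) outward; the second line is the transition from n = n_f + 2 to n_f.
The Pfund series has all transitions ending at n_f = 5.

For Li²⁺ (Z = 3), the second line (β-line) is the jump from n = 7 to n = 5:
E_7 = -13.6057 × 3² / 7² = -2.499006122 eV
E_5 = -13.6057 × 3² / 5² = -4.898052000 eV
ΔE = E_7 - E_5 = 2.399045878 eV

λ = hc/E = 1239.84 eV·nm / 2.399045878 eV
λ = 516.80546 nm

This is the β-line of the Pfund series in Li²⁺.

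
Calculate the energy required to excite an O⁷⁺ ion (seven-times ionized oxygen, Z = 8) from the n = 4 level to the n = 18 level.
51.735 eV

The energy levels of a hydrogen-like atom are E_n = -13.6057 Z² eV / n².

Energy at n = 4: E_4 = -13.6057 × 8² / 4² = -54.422800 eV
Energy at n = 18: E_18 = -13.6057 × 8² / 18² = -2.687546 eV

The excitation energy is the difference:
ΔE = E_18 - E_4
ΔE = -2.687546 - (-54.422800)
ΔE = 51.735 eV

Since this is positive, energy must be absorbed (photon absorption).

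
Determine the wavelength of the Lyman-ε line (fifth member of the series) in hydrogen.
93.730128 nm

The lines of a series are numbered from the longest wavelength (smallest ΔE) outward; the fifth line is the transition from n = n_f + 5 to n_f.
The Lyman series has all transitions ending at n_f = 1.

For H, the fifth line (ε-line) is the jump from n = 6 to n = 1:
E_6 = -13.6057 / 6² = -0.37793611 eV
E_1 = -13.6057 / 1² = -13.60570000 eV
ΔE = E_6 - E_1 = 13.22776389 eV

λ = hc/E = 1239.84 eV·nm / 13.22776389 eV
λ = 93.730128 nm

This is the ε-line of the Lyman series in H.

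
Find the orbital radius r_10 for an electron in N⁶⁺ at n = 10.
0.7560 nm (or 7.5597 Å)

The Bohr radius formula is:
r_n = n² a₀ / Z

where a₀ = 0.0529177 nm is the Bohr radius.

For N⁶⁺ (Z = 7) at n = 10:
r_10 = 10² × 0.0529177 nm / 7
r_10 = 100 × 0.0529177 nm / 7
r_10 = 5.29177 nm / 7
r_10 = 0.7560 nm

The electron orbits at approximately 0.7560 nm from the nucleus.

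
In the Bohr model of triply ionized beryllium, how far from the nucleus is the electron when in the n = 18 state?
4.28634 nm (or 42.86335 Å)

The Bohr radius formula is:
r_n = n² a₀ / Z

where a₀ = 0.05291772 nm is the Bohr radius.

For Be³⁺ (Z = 4) at n = 18:
r_18 = 18² × 0.05291772 nm / 4
r_18 = 324 × 0.05291772 nm / 4
r_18 = 17.145341 nm / 4
r_18 = 4.28634 nm

The electron orbits at approximately 4.28634 nm from the nucleus.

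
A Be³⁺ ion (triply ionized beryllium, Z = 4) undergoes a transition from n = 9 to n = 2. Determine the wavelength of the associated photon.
23.965 nm

First, find the transition energy using E_n = -13.6057 Z² / n² eV:
E_9 = -13.6057 × 4² / 9² = -2.68755 eV
E_2 = -13.6057 × 4² / 2² = -54.42280 eV

Photon energy: |ΔE| = |E_2 - E_9| = 51.73525 eV

Convert to wavelength using E = hc/λ with hc = 1239.84 eV·nm:
λ = hc/E = 1239.84 eV·nm / 51.73525 eV
λ = 23.965 nm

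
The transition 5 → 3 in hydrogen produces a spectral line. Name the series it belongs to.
Paschen series

The spectral series in hydrogen are named based on the final (lower) energy level:
- Lyman series: n_final = 1 (ultraviolet)
- Balmer series: n_final = 2 (visible/near-UV)
- Paschen series: n_final = 3 (infrared)
- Brackett series: n_final = 4 (infrared)
- Pfund series: n_final = 5 (far infrared)

Since this transition ends at n = 3, it belongs to the Paschen series.

For reference, this 5 → 3 line has photon energy
ΔE = 13.6057 eV × (1/3² - 1/5²) = 0.96751644 eV,
corresponding to wavelength λ = hc/ΔE = 1239.84 eV·nm / 0.96751644 eV = 1281.47 nm in the infrared region.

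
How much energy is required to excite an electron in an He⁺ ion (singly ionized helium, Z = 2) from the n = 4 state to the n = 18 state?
3.23345 eV

The energy levels of a hydrogen-like atom are E_n = -13.6057 Z² eV / n².

Energy at n = 4: E_4 = -13.6057 × 2² / 4² = -3.40142500 eV
Energy at n = 18: E_18 = -13.6057 × 2² / 18² = -0.16797160 eV

The excitation energy is the difference:
ΔE = E_18 - E_4
ΔE = -0.16797160 - (-3.40142500)
ΔE = 3.23345 eV

Since this is positive, energy must be absorbed (photon absorption).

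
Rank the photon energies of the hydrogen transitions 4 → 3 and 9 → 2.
9 → 2

Calculate the energy for each transition:

Transition 4 → 3:
ΔE₁ = |E_3 - E_4| = |-13.6057/3² - (-13.6057/4²)|
ΔE₁ = |-1.5117444444 - (-0.8503562500)| = 0.6613882 eV

Transition 9 → 2:
ΔE₂ = |E_2 - E_9| = |-13.6057/2² - (-13.6057/9²)|
ΔE₂ = |-3.4014250000 - (-0.1679716049)| = 3.2334534 eV

Since 3.2334534 eV > 0.6613882 eV, the transition 9 → 2 emits the more energetic photon.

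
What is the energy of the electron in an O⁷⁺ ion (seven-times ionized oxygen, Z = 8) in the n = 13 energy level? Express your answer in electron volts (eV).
-5.15 eV

The energy levels of a hydrogen-like atom are given by:
E_n = -13.6057 Z² / n² eV  (with Z = 8 for O⁷⁺)

For n = 13:
E_13 = -13.6057 × 8² / 13²
E_13 = -13.6057 × 64 / 169
E_13 = -5.15 eV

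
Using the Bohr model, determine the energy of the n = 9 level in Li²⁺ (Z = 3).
-1.512 eV

For hydrogen-like ions, the energy levels scale with Z²:
E_n = -13.6057 Z² / n² eV

For Li²⁺ (Z = 3) at n = 9:
E_9 = -13.6057 × 3² / 9²
E_9 = -13.6057 × 9 / 81
E_9 = -122.4513 / 81
E_9 = -1.512 eV

The energy is 9 times more negative than hydrogen at the same n due to the stronger nuclear charge.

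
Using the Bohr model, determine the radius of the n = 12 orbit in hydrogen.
7.6202 nm (or 76.2015 Å)

The Bohr radius formula is:
r_n = n² a₀ / Z

where a₀ = 0.0529177 nm is the Bohr radius.

For H (Z = 1) at n = 12:
r_12 = 12² × 0.0529177 nm / 1
r_12 = 144 × 0.0529177 nm / 1
r_12 = 7.62015 nm / 1
r_12 = 7.6202 nm

The electron orbits at approximately 7.6202 nm from the nucleus.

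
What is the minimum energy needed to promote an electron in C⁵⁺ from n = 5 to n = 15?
17.415296 eV

The energy levels of a hydrogen-like atom are E_n = -13.6057 Z² eV / n².

Energy at n = 5: E_5 = -13.6057 × 6² / 5² = -19.592208000 eV
Energy at n = 15: E_15 = -13.6057 × 6² / 15² = -2.176912000 eV

The excitation energy is the difference:
ΔE = E_15 - E_5
ΔE = -2.176912000 - (-19.592208000)
ΔE = 17.415296 eV

Since this is positive, energy must be absorbed (photon absorption).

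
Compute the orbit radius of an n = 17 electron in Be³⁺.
3.8233 nm (or 38.2331 Å)

The Bohr radius formula is:
r_n = n² a₀ / Z

where a₀ = 0.0529177 nm is the Bohr radius.

For Be³⁺ (Z = 4) at n = 17:
r_17 = 17² × 0.0529177 nm / 4
r_17 = 289 × 0.0529177 nm / 4
r_17 = 15.29322 nm / 4
r_17 = 3.8233 nm

The electron orbits at approximately 3.8233 nm from the nucleus.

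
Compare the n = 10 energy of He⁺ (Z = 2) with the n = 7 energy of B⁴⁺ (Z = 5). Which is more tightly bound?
B⁴⁺ at n = 7 (E = -6.9417 eV)

Using E_n = -13.6057 Z² / n² eV:

He⁺ (Z = 2) at n = 10:
E = -13.6057 × 2² / 10² = -13.6057 × 4 / 100 = -0.5442280 eV

B⁴⁺ (Z = 5) at n = 7:
E = -13.6057 × 5² / 7² = -13.6057 × 25 / 49 = -6.9416837 eV

Since -6.9416837 eV < -0.5442280 eV,
B⁴⁺ at n = 7 is more tightly bound (requires more energy to ionize).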